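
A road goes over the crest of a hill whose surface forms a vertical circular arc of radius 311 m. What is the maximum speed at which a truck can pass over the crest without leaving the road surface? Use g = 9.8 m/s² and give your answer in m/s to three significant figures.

55.2 m/s

At the crest the centre of the circle is below the truck, so the net downward (centripetal) force is mg − N = mv²/r.
The truck leaves the road when N → 0, giving v_max = √(g r) = √(9.8 × 311) = 55.21 m/s.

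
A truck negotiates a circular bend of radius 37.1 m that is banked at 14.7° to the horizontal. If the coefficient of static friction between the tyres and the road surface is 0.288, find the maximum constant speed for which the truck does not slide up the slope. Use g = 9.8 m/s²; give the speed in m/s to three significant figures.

14.7 m/s

At the maximum speed, friction acts down the slope at its limiting value f = μN. Radially (horizontal, toward centre): N sinθ + μN cosθ = mv²/r. Vertically: N cosθ − μN sinθ = mg.
Dividing: v² = r g (sinθ + μcosθ)/(cosθ − μsinθ).
sinθ + μcosθ = 0.2538 + 0.288×0.9673 = 0.5323; cosθ − μsinθ = 0.9673 − 0.288×0.2538 = 0.8942.
v² = 37.1 × 9.8 × 0.5323/0.8942 = 216.4 m²/s², so v = 14.71 m/s.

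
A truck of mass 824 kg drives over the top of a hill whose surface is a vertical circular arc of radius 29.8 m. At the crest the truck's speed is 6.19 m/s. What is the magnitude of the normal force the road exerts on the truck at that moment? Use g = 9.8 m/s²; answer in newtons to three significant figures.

At the crest the centripetal acceleration points downward (toward the centre of the arc), so mg − N = mv²/r.
N = m(g − v²/r) = 824 × (9.8 − (6.19)²/29.8) = 824 × (9.8 − 1.286) = 824 × 8.514 = 7016 N.

7020 N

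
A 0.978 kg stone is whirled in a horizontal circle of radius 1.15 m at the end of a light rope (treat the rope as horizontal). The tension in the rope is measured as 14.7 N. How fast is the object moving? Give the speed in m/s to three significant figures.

4.16 m/s

T = m v²/r ⇒ v = √(T r / m) = √(14.7 × 1.15 / 0.978) = √17.29 = 4.158 m/s.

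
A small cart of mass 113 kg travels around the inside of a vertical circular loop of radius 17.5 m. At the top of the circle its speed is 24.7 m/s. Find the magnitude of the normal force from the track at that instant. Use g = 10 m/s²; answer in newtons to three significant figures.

At the top, both N and the weight mg point inward (toward the centre), so N + mg = mv²/r.
N = m(v²/r − g) = 113 × ((24.7)²/17.5 − 10.0) = 113 × (34.86 − 10.0) = 113 × 24.86 = 2809 N.

2810 N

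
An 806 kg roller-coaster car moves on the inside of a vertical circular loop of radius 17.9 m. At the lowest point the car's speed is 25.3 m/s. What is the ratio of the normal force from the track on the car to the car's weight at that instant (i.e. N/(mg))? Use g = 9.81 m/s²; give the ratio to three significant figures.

4.65

At the bottom, N − mg = mv²/r, so N = m(v²/r + g) and N/(mg) = v²/(rg) + 1 = (25.3)²/(17.9 × 9.81) + 1 = 3.645 + 1 = 4.645.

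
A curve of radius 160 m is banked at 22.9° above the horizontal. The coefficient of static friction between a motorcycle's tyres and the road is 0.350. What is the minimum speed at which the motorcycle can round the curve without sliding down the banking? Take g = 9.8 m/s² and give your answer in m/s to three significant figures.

9.95 m/s

At the minimum speed, friction acts up the slope at its limiting value f = μN. Radially (horizontal, toward centre): N sinθ − μN cosθ = mv²/r. Vertically: N cosθ + μN sinθ = mg.
Dividing: v² = r g (sinθ − μcosθ)/(cosθ + μsinθ).
sinθ − μcosθ = 0.3891 − 0.350×0.9212 = 0.06671; cosθ + μsinθ = 0.9212 + 0.350×0.3891 = 1.057.
v² = 160 × 9.8 × 0.06671/1.057 = 98.92 m²/s², so v = 9.946 m/s.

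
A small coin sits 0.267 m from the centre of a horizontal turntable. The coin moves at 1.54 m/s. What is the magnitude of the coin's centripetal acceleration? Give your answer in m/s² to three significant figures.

a_c = v²/r = (1.540)²/0.267 = 2.372/0.267 = 8.882 m/s².

8.88 m/s²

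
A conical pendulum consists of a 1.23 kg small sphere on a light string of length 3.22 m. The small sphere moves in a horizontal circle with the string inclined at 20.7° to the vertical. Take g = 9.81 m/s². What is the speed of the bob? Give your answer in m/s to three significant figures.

The radius of the circle is r = L sinθ = 3.22 × sin 20.7° = 1.138 m.
Horizontally T sinθ = mv²/r and vertically T cosθ = mg, so tanθ = v²/(rg).
v = √(r g tanθ) = √(1.138 × 9.81 × 0.3779) = √4.219 = 2.054 m/s.

2.05 m/s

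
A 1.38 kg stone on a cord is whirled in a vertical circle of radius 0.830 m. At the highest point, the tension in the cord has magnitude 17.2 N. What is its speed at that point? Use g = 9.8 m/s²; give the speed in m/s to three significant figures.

4.30 m/s

At the top, T + mg = mv²/r, so v = √(r(T/m + g)) = √(0.830 × (17.2/1.38 + 9.8)) = √(0.830 × 22.26) = √18.48 = 4.299 m/s.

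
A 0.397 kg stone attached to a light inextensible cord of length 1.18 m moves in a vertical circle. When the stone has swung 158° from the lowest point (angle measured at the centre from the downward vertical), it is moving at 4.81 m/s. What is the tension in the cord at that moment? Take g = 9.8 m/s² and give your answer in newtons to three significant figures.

Take the radial direction toward the centre of the circle as positive. The component of the weight along the string toward the centre is −mg cos φ (φ measured from the bottom), so Newton's second law along the string gives T − mg cos φ = m v²/r.
cos 158° = -0.9272, so T = m(v²/r + g cos φ) = 0.397 × ((4.81)²/1.18 + 9.8 × -0.9272) = 0.397 × (19.61 + (-9.086)) = 0.397 × 10.52 = 4.177 N.

4.18 N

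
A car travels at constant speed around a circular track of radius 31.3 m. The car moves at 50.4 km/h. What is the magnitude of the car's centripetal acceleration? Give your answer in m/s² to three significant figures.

6.26 m/s²

v = 50.4 km/h = 50.4/3.6 = 14.00 m/s.
a_c = v²/r = (14.00)²/31.3 = 196.0/31.3 = 6.262 m/s².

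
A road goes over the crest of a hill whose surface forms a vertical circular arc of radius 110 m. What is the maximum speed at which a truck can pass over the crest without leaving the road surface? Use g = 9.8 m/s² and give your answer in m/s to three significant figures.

At the crest the centre of the circle is below the truck, so the net downward (centripetal) force is mg − N = mv²/r.
The truck leaves the road when N → 0, giving v_max = √(g r) = √(9.8 × 110) = 32.83 m/s.

32.8 m/s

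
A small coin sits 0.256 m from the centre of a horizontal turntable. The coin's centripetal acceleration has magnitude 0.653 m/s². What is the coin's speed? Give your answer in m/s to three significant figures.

0.409 m/s

a_c = v²/r ⇒ v = √(a_c · r) = √(0.653 × 0.256) = √0.1672 = 0.4089 m/s.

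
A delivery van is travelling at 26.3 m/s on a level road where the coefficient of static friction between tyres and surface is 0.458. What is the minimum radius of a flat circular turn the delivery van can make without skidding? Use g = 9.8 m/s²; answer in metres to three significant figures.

At the limit, μ_s m g = m v²/r, so r_min = v²/(μ_s g) = (26.3)²/(0.458 × 9.8) = 691.7/4.488 = 154.1 m.

154 m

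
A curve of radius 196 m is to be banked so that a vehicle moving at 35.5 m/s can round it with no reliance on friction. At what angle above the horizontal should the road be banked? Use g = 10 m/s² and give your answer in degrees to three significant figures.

32.7°

With no friction, the horizontal component of the normal force provides the centripetal force: N sinθ = mv²/r, while N cosθ = mg vertically.
Dividing: tanθ = v²/(r g) = (35.5)²/(196 × 10.0) = 1260/1960 = 0.6430.
θ = arctan(0.6430) = 32.74°.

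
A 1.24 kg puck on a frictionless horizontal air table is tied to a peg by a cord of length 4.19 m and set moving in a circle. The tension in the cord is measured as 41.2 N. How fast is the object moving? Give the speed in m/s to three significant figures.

T = m v²/r ⇒ v = √(T r / m) = √(41.2 × 4.19 / 1.24) = √139.2 = 11.80 m/s.

11.8 m/s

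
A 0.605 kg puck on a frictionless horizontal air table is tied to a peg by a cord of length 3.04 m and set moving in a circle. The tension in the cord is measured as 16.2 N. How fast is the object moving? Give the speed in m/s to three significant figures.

T = m v²/r ⇒ v = √(T r / m) = √(16.2 × 3.04 / 0.605) = √81.40 = 9.022 m/s.

9.02 m/s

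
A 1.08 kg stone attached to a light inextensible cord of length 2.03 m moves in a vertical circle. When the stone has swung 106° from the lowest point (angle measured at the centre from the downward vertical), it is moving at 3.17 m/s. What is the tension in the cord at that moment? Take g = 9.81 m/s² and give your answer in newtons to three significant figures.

2.43 N

Take the radial direction toward the centre of the circle as positive. The component of the weight along the string toward the centre is −mg cos φ (φ measured from the bottom), so Newton's second law along the string gives T − mg cos φ = m v²/r.
cos 106° = -0.2756, so T = m(v²/r + g cos φ) = 1.08 × ((3.17)²/2.03 + 9.81 × -0.2756) = 1.08 × (4.950 + (-2.704)) = 1.08 × 2.246 = 2.426 N.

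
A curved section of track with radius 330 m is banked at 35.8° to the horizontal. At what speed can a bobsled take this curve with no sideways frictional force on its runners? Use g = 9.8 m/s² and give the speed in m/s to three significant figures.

On a frictionless banked curve, N sinθ = mv²/r and N cosθ = mg, so tanθ = v²/(rg).
v = √(r g tanθ) = √(330 × 9.8 × tan 35.8°) = √(330 × 9.8 × 0.7212) = √2332 = 48.30 m/s.

48.3 m/s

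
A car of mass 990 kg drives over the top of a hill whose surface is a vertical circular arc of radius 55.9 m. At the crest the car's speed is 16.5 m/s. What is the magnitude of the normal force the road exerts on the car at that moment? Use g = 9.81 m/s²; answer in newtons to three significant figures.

At the crest the centripetal acceleration points downward (toward the centre of the arc), so mg − N = mv²/r.
N = m(g − v²/r) = 990 × (9.81 − (16.5)²/55.9) = 990 × (9.81 − 4.870) = 990 × 4.940 = 4890 N.

4890 N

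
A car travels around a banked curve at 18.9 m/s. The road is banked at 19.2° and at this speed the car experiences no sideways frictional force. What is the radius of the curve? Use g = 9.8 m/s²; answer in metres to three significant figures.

105 m

Frictionless banking: tanθ = v²/(rg), so r = v²/(g tanθ).
r = (18.9)²/(9.8 × tan 19.2°) = 357.2/(9.8 × 0.3482) = 357.2/3.413 = 104.7 m.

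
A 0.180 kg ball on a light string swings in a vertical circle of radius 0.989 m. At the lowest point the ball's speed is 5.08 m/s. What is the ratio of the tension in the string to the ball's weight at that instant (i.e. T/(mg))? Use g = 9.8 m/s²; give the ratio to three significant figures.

3.66

At the bottom, T − mg = mv²/r, so T = m(v²/r + g) and T/(mg) = v²/(rg) + 1 = (5.08)²/(0.989 × 9.8) + 1 = 2.663 + 1 = 3.663.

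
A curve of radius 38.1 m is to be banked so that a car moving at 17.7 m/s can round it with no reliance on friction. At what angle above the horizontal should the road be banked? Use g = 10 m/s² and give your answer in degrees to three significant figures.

With no friction, the horizontal component of the normal force provides the centripetal force: N sinθ = mv²/r, while N cosθ = mg vertically.
Dividing: tanθ = v²/(r g) = (17.7)²/(38.1 × 10.0) = 313.3/381.0 = 0.8223.
θ = arctan(0.8223) = 39.43°.

39.4°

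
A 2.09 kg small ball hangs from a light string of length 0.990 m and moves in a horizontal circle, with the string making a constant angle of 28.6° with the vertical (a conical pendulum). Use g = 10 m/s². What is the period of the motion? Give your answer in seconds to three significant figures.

1.85 s

r = L sinθ = 0.4739 m. From T sinθ = mω²r and T cosθ = mg: tanθ = ω²r/g, so ω² = g tanθ / r = g/(L cosθ).
ω = √(g/(L cosθ)) = √(10.0/(0.990 × 0.8780)) = √11.50 = 3.392 rad/s.
Period = 2π/ω = 1.852 s.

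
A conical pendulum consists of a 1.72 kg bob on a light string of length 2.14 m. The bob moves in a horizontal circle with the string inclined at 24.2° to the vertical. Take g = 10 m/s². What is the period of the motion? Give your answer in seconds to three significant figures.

2.78 s

r = L sinθ = 0.8772 m. From T sinθ = mω²r and T cosθ = mg: tanθ = ω²r/g, so ω² = g tanθ / r = g/(L cosθ).
ω = √(g/(L cosθ)) = √(10.0/(2.14 × 0.9121)) = √5.123 = 2.263 rad/s.
Period = 2π/ω = 2.776 s.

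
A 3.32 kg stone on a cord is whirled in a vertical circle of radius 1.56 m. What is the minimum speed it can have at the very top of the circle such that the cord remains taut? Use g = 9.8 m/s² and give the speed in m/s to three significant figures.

3.91 m/s

At the highest point the centre is directly below, so both the weight and T act inward: T + mg = mv²/r.
At minimum speed T → 0, so mg = mv_min²/r ⇒ v_min = √(g r) = √(9.8 × 1.56) = 3.910 m/s.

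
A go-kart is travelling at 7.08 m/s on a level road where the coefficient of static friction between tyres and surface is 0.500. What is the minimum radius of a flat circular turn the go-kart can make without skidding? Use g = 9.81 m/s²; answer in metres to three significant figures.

10.2 m

At the limit, μ_s m g = m v²/r, so r_min = v²/(μ_s g) = (7.08)²/(0.500 × 9.81) = 50.13/4.905 = 10.22 m.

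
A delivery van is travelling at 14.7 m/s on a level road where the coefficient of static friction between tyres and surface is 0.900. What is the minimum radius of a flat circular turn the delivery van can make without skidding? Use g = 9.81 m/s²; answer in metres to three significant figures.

At the limit, μ_s m g = m v²/r, so r_min = v²/(μ_s g) = (14.7)²/(0.900 × 9.81) = 216.1/8.829 = 24.48 m.

24.5 m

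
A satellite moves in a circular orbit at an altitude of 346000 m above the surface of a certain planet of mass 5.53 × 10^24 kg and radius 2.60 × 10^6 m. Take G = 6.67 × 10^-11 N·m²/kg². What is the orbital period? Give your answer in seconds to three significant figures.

1650 s

r = R + h = 2.60 × 10^6 + 346000 = 2.946 × 10^6 m. Gravity provides the centripetal force: G M m / r² = m v² / r ⇒ v = √(GM/r) = 11190 m/s.
T = 2πr/v = 2π × 2.946 × 10^6 / 11190 = 1654 s.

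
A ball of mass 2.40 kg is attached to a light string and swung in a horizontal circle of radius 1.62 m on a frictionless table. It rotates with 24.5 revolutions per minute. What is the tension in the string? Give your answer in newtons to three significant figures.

25.6 N

ω = 24.5 rev/min × 2π/60 = 2.566 rad/s, so v = ωr = 2.566 × 1.62 = 4.156 m/s.
The tension is the only horizontal force, so it supplies the full centripetal force: T = m v²/r = 2.40 × (4.156)²/1.62 = 2.40 × 17.28/1.62 = 25.59 N.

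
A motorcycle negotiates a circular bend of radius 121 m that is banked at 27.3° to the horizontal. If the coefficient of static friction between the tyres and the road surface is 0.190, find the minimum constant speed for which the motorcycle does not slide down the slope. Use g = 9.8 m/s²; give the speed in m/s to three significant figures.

18.8 m/s

At the minimum speed, friction acts up the slope at its limiting value f = μN. Radially (horizontal, toward centre): N sinθ − μN cosθ = mv²/r. Vertically: N cosθ + μN sinθ = mg.
Dividing: v² = r g (sinθ − μcosθ)/(cosθ + μsinθ).
sinθ − μcosθ = 0.4586 − 0.190×0.8886 = 0.2898; cosθ + μsinθ = 0.8886 + 0.190×0.4586 = 0.9758.
v² = 121 × 9.8 × 0.2898/0.9758 = 352.2 m²/s², so v = 18.77 m/s.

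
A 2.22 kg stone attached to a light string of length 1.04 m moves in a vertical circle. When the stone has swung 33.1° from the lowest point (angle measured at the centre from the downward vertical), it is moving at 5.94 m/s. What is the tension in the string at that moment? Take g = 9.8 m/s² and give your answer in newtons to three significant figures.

Take the radial direction toward the centre of the circle as positive. The component of the weight along the string toward the centre is −mg cos φ (φ measured from the bottom), so Newton's second law along the string gives T − mg cos φ = m v²/r.
cos 33.1° = 0.8377, so T = m(v²/r + g cos φ) = 2.22 × ((5.94)²/1.04 + 9.8 × 0.8377) = 2.22 × (33.93 + (8.210)) = 2.22 × 42.14 = 93.54 N.

93.5 N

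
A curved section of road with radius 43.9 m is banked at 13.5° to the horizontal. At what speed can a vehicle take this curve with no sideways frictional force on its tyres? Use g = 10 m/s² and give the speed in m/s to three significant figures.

10.3 m/s

On a frictionless banked curve, N sinθ = mv²/r and N cosθ = mg, so tanθ = v²/(rg).
v = √(r g tanθ) = √(43.9 × 10.0 × tan 13.5°) = √(43.9 × 10.0 × 0.2401) = √105.4 = 10.27 m/s.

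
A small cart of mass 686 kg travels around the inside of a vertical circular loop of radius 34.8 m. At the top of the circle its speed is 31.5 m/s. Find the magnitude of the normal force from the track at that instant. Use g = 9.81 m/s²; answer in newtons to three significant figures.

At the top, both N and the weight mg point inward (toward the centre), so N + mg = mv²/r.
N = m(v²/r − g) = 686 × ((31.5)²/34.8 − 9.81) = 686 × (28.51 − 9.81) = 686 × 18.70 = 12830 N.

12800 N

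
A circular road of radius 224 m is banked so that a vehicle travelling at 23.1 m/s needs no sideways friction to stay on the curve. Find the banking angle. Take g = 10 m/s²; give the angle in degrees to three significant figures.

13.4°

With no friction, the horizontal component of the normal force provides the centripetal force: N sinθ = mv²/r, while N cosθ = mg vertically.
Dividing: tanθ = v²/(r g) = (23.1)²/(224 × 10.0) = 533.6/2240 = 0.2382.
θ = arctan(0.2382) = 13.40°.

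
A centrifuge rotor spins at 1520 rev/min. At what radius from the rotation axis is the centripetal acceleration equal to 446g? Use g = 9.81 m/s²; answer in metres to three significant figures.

0.173 m

ω = 1520 rev/min × 2π/60 = 159.2 rad/s.
a_c = ω²r = 446g ⇒ r = 446 × 9.81 / (159.2)² = 4375/25340 = 0.1727 m.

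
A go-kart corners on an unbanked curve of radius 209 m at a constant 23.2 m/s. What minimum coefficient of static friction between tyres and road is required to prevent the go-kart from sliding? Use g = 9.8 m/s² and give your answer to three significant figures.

Friction provides the centripetal force: μ_s m g = m v²/r, so μ_s = v²/(g r) = (23.20)²/(9.8 × 209) = 538.2/2048 = 0.2628.

0.263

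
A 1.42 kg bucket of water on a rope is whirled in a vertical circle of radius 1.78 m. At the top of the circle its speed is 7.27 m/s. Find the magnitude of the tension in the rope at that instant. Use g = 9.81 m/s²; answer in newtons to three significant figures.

At the top, both T and the weight mg point inward (toward the centre), so T + mg = mv²/r.
T = m(v²/r − g) = 1.42 × ((7.27)²/1.78 − 9.81) = 1.42 × (29.69 − 9.81) = 1.42 × 19.88 = 28.23 N.

28.2 N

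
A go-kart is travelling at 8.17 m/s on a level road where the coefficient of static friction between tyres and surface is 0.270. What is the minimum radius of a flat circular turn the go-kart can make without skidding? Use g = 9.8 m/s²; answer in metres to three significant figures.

At the limit, μ_s m g = m v²/r, so r_min = v²/(μ_s g) = (8.17)²/(0.270 × 9.8) = 66.75/2.646 = 25.23 m.

25.2 m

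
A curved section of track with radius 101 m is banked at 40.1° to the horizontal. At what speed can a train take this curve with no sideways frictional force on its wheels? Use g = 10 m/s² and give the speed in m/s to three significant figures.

On a frictionless banked curve, N sinθ = mv²/r and N cosθ = mg, so tanθ = v²/(rg).
v = √(r g tanθ) = √(101 × 10.0 × tan 40.1°) = √(101 × 10.0 × 0.8421) = √850.5 = 29.16 m/s.

29.2 m/s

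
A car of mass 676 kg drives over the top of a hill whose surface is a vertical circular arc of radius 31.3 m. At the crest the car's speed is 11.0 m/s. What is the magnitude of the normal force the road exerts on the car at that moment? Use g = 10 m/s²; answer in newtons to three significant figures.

4150 N

At the crest the centripetal acceleration points downward (toward the centre of the arc), so mg − N = mv²/r.
N = m(g − v²/r) = 676 × (10.0 − (11.0)²/31.3) = 676 × (10.0 − 3.866) = 676 × 6.134 = 4147 N.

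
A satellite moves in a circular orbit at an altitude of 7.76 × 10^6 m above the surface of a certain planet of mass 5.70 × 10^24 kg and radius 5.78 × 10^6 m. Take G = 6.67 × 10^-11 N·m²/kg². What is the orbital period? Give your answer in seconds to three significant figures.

16100 s

r = R + h = 5.78 × 10^6 + 7.76 × 10^6 = 1.354 × 10^7 m. Gravity provides the centripetal force: G M m / r² = m v² / r ⇒ v = √(GM/r) = 5299 m/s.
T = 2πr/v = 2π × 1.354 × 10^7 / 5299 = 16050 s.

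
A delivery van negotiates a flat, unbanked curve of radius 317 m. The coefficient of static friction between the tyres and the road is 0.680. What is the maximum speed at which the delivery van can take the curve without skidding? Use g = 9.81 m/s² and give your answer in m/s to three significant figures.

Friction provides the centripetal force on a flat curve. At maximum speed it is at its limiting value: μ_s m g = m v²/r.
Mass cancels: v_max = √(μ_s g r) = √(0.680 × 9.81 × 317) = √2115 = 45.99 m/s.

46.0 m/s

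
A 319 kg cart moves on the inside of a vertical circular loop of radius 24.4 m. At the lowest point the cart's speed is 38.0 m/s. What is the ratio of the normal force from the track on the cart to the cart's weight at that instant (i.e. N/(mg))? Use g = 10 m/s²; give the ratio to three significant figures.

At the bottom, N − mg = mv²/r, so N = m(v²/r + g) and N/(mg) = v²/(rg) + 1 = (38.0)²/(24.4 × 10.0) + 1 = 5.918 + 1 = 6.918.

6.92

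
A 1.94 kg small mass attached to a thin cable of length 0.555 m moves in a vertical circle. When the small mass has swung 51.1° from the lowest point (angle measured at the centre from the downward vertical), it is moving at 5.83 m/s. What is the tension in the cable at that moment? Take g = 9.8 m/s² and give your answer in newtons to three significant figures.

Take the radial direction toward the centre of the circle as positive. The component of the weight along the string toward the centre is −mg cos φ (φ measured from the bottom), so Newton's second law along the string gives T − mg cos φ = m v²/r.
cos 51.1° = 0.6280, so T = m(v²/r + g cos φ) = 1.94 × ((5.83)²/0.555 + 9.8 × 0.6280) = 1.94 × (61.24 + (6.154)) = 1.94 × 67.40 = 130.7 N.

131 N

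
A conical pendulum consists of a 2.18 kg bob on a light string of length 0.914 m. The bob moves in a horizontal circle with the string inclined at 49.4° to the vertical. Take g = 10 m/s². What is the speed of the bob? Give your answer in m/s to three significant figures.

2.85 m/s

The radius of the circle is r = L sinθ = 0.914 × sin 49.4° = 0.6940 m.
Horizontally T sinθ = mv²/r and vertically T cosθ = mg, so tanθ = v²/(rg).
v = √(r g tanθ) = √(0.6940 × 10.0 × 1.167) = √8.097 = 2.845 m/s.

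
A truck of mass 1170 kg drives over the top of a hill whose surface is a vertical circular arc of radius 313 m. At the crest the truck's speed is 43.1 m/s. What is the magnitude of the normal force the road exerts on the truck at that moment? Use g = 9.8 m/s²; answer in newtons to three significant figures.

At the crest the centripetal acceleration points downward (toward the centre of the arc), so mg − N = mv²/r.
N = m(g − v²/r) = 1170 × (9.8 − (43.1)²/313) = 1170 × (9.8 − 5.935) = 1170 × 3.865 = 4522 N.

4520 N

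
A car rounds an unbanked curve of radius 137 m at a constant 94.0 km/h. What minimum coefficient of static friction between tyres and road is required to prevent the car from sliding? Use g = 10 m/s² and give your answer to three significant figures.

0.498

v = 94.0/3.6 = 26.11 m/s.
Friction provides the centripetal force: μ_s m g = m v²/r, so μ_s = v²/(g r) = (26.11)²/(10.0 × 137) = 681.8/1370 = 0.4977.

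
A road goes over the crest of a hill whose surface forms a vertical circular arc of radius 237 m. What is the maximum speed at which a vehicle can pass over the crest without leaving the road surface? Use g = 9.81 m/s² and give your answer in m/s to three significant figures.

At the crest the centre of the circle is below the vehicle, so the net downward (centripetal) force is mg − N = mv²/r.
The vehicle leaves the road when N → 0, giving v_max = √(g r) = √(9.81 × 237) = 48.22 m/s.

48.2 m/s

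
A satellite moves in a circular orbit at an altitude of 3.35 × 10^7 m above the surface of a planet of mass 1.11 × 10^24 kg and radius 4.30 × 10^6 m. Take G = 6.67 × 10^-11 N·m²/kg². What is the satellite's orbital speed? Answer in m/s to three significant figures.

Orbital radius r = R + h = 4.30 × 10^6 + 3.35 × 10^7 = 3.780 × 10^7 m.
Gravity supplies the centripetal force: G M m / r² = m v² / r, so v = √(GM/r).
v = √(6.67 × 10^-11 × 1.11 × 10^24 / 3.780 × 10^7) = √(1.959 × 10^6) = 1400 m/s.

1400 m/s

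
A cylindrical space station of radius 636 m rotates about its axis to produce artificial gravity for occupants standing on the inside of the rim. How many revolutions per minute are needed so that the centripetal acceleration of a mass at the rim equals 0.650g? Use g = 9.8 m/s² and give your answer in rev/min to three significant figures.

Require ω²r = 0.650g, so ω = √(0.650 × 9.8/636) = 0.1001 rad/s.
In rev/min: ω × 60/(2π) = 0.1001 × 60/(2π) = 0.9557 rev/min.

0.956 rev/min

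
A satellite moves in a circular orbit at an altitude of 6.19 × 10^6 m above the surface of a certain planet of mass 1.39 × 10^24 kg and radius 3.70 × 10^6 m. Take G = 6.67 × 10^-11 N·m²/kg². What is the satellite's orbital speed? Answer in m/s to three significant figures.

3060 m/s

Orbital radius r = R + h = 3.70 × 10^6 + 6.19 × 10^6 = 9.890 × 10^6 m.
Gravity supplies the centripetal force: G M m / r² = m v² / r, so v = √(GM/r).
v = √(6.67 × 10^-11 × 1.39 × 10^24 / 9.890 × 10^6) = √(9.374 × 10^6) = 3062 m/s.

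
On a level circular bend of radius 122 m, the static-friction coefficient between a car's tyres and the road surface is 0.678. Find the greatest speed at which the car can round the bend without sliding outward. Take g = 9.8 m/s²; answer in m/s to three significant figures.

The only inward force on a level bend is static friction, so at the limit f_s = μ_s N = μ_s m g = m v²/r.
Mass cancels: v_max = √(μ_s g r) = √(0.678 × 9.8 × 122) = √810.6 = 28.47 m/s.

28.5 m/s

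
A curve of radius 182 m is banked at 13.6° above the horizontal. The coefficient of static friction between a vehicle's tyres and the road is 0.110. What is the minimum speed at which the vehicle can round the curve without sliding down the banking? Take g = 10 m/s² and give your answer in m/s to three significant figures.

15.3 m/s

At the minimum speed, friction acts up the slope at its limiting value f = μN. Radially (horizontal, toward centre): N sinθ − μN cosθ = mv²/r. Vertically: N cosθ + μN sinθ = mg.
Dividing: v² = r g (sinθ − μcosθ)/(cosθ + μsinθ).
sinθ − μcosθ = 0.2351 − 0.110×0.9720 = 0.1282; cosθ + μsinθ = 0.9720 + 0.110×0.2351 = 0.9978.
v² = 182 × 10.0 × 0.1282/0.9978 = 233.9 m²/s², so v = 15.29 m/s.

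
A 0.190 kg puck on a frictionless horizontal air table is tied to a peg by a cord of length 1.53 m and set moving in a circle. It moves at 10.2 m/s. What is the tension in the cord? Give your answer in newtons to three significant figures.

12.9 N

The tension is the only horizontal force, so it supplies the full centripetal force: T = m v²/r = 0.190 × (10.20)²/1.53 = 0.190 × 104.0/1.53 = 12.92 N.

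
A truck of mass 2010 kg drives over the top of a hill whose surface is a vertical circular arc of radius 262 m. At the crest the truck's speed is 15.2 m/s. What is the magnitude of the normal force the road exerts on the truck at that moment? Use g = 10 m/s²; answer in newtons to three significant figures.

At the crest the centripetal acceleration points downward (toward the centre of the arc), so mg − N = mv²/r.
N = m(g − v²/r) = 2010 × (10.0 − (15.2)²/262) = 2010 × (10.0 − 0.8818) = 2010 × 9.118 = 18330 N.

18300 N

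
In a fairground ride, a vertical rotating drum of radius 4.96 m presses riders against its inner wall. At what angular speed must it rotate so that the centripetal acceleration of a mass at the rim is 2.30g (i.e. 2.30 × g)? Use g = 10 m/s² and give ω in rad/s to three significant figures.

2.15 rad/s

Centripetal acceleration a_c = ω²r. Setting ω²r = 2.30g:
ω = √(2.30g / r) = √(2.30 × 10.0 / 4.96) = √4.637 = 2.153 rad/s.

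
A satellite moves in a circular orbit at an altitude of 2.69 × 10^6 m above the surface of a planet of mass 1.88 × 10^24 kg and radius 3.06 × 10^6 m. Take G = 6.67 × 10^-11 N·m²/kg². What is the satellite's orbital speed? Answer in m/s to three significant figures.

Orbital radius r = R + h = 3.06 × 10^6 + 2.69 × 10^6 = 5.750 × 10^6 m.
Gravity supplies the centripetal force: G M m / r² = m v² / r, so v = √(GM/r).
v = √(6.67 × 10^-11 × 1.88 × 10^24 / 5.750 × 10^6) = √(2.181 × 10^7) = 4670 m/s.

4670 m/s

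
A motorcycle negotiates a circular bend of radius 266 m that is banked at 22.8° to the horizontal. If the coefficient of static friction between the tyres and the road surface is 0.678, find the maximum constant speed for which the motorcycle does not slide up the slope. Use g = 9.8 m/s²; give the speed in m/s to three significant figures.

At the maximum speed, friction acts down the slope at its limiting value f = μN. Radially (horizontal, toward centre): N sinθ + μN cosθ = mv²/r. Vertically: N cosθ − μN sinθ = mg.
Dividing: v² = r g (sinθ + μcosθ)/(cosθ − μsinθ).
sinθ + μcosθ = 0.3875 + 0.678×0.9219 = 1.013; cosθ − μsinθ = 0.9219 − 0.678×0.3875 = 0.6591.
v² = 266 × 9.8 × 1.013/0.6591 = 4005 m²/s², so v = 63.28 m/s.

63.3 m/s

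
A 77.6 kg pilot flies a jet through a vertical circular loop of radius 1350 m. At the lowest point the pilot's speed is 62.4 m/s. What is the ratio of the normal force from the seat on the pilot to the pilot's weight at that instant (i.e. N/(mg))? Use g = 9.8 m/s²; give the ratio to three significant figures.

1.29

At the bottom, N − mg = mv²/r, so N = m(v²/r + g) and N/(mg) = v²/(rg) + 1 = (62.4)²/(1350 × 9.8) + 1 = 0.2943 + 1 = 1.294.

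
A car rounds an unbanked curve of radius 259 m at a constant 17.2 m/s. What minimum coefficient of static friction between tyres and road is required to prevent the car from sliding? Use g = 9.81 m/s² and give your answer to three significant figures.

Friction provides the centripetal force: μ_s m g = m v²/r, so μ_s = v²/(g r) = (17.20)²/(9.81 × 259) = 295.8/2541 = 0.1164.

0.116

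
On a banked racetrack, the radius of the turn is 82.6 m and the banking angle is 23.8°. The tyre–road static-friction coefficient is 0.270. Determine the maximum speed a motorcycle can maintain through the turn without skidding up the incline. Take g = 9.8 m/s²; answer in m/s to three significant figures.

At the maximum speed, friction acts down the slope at its limiting value f = μN. Radially (horizontal, toward centre): N sinθ + μN cosθ = mv²/r. Vertically: N cosθ − μN sinθ = mg.
Dividing: v² = r g (sinθ + μcosθ)/(cosθ − μsinθ).
sinθ + μcosθ = 0.4035 + 0.270×0.9150 = 0.6506; cosθ − μsinθ = 0.9150 − 0.270×0.4035 = 0.8060.
v² = 82.6 × 9.8 × 0.6506/0.8060 = 653.4 m²/s², so v = 25.56 m/s.

25.6 m/s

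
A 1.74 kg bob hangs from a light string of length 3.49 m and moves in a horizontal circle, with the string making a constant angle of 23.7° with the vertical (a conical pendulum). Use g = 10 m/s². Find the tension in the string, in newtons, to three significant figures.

Vertically the bob has no acceleration, so T cosθ = mg.
T = mg/cosθ = 1.74 × 10.0 / cos 23.7° = 17.40/0.9157 = 19.00 N.

19.0 N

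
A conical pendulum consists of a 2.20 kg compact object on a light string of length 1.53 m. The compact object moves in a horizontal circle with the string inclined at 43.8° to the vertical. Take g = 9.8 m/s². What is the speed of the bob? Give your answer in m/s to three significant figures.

The radius of the circle is r = L sinθ = 1.53 × sin 43.8° = 1.059 m.
Horizontally T sinθ = mv²/r and vertically T cosθ = mg, so tanθ = v²/(rg).
v = √(r g tanθ) = √(1.059 × 9.8 × 0.9590) = √9.952 = 3.155 m/s.

3.15 m/s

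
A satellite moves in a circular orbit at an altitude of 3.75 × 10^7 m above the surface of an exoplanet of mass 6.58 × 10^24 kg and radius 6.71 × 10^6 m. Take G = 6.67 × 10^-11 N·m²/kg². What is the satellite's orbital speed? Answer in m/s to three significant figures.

Orbital radius r = R + h = 6.71 × 10^6 + 3.75 × 10^7 = 4.421 × 10^7 m.
Gravity supplies the centripetal force: G M m / r² = m v² / r, so v = √(GM/r).
v = √(6.67 × 10^-11 × 6.58 × 10^24 / 4.421 × 10^7) = √(9.927 × 10^6) = 3151 m/s.

3150 m/s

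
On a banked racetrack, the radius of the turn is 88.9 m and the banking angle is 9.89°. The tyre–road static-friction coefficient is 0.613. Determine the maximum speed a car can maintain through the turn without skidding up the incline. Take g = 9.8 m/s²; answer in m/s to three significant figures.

At the maximum speed, friction acts down the slope at its limiting value f = μN. Radially (horizontal, toward centre): N sinθ + μN cosθ = mv²/r. Vertically: N cosθ − μN sinθ = mg.
Dividing: v² = r g (sinθ + μcosθ)/(cosθ − μsinθ).
sinθ + μcosθ = 0.1718 + 0.613×0.9851 = 0.7756; cosθ − μsinθ = 0.9851 − 0.613×0.1718 = 0.8799.
v² = 88.9 × 9.8 × 0.7756/0.8799 = 768.0 m²/s², so v = 27.71 m/s.

27.7 m/s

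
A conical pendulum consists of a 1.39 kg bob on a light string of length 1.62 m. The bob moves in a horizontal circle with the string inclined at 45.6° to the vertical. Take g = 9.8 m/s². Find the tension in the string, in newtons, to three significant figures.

Vertically the bob has no acceleration, so T cosθ = mg.
T = mg/cosθ = 1.39 × 9.8 / cos 45.6° = 13.62/0.6997 = 19.47 N.

19.5 N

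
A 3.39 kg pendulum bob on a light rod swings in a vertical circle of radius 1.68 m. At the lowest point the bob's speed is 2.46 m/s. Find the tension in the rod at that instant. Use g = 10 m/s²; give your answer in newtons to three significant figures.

At the lowest point, T points up (toward the centre) and the weight mg points down (away from the centre), so the net inward force is T − mg = mv²/r.
T = m(v²/r + g) = 3.39 × ((2.46)²/1.68 + 10.0) = 3.39 × (3.602 + 10.0) = 3.39 × 13.60 = 46.11 N.

46.1 N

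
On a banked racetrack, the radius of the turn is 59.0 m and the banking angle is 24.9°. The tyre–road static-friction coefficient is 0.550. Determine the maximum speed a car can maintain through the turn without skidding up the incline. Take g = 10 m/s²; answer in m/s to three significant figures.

At the maximum speed, friction acts down the slope at its limiting value f = μN. Radially (horizontal, toward centre): N sinθ + μN cosθ = mv²/r. Vertically: N cosθ − μN sinθ = mg.
Dividing: v² = r g (sinθ + μcosθ)/(cosθ − μsinθ).
sinθ + μcosθ = 0.4210 + 0.550×0.9070 = 0.9199; cosθ − μsinθ = 0.9070 − 0.550×0.4210 = 0.6755.
v² = 59.0 × 10.0 × 0.9199/0.6755 = 803.5 m²/s², so v = 28.35 m/s.

28.3 m/s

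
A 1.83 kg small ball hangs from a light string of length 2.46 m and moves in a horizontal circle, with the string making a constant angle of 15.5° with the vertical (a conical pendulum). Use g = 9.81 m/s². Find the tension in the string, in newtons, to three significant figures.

18.6 N

Vertically the bob has no acceleration, so T cosθ = mg.
T = mg/cosθ = 1.83 × 9.81 / cos 15.5° = 17.95/0.9636 = 18.63 N.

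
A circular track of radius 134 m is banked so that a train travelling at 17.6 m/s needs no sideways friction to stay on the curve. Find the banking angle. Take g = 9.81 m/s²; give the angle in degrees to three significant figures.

With no friction, the horizontal component of the normal force provides the centripetal force: N sinθ = mv²/r, while N cosθ = mg vertically.
Dividing: tanθ = v²/(r g) = (17.6)²/(134 × 9.81) = 309.8/1315 = 0.2356.
θ = arctan(0.2356) = 13.26°.

13.3°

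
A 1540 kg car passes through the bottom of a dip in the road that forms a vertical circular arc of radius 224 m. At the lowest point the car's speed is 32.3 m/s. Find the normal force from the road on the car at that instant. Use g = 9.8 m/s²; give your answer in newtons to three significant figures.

22300 N

At the lowest point, N points up (toward the centre) and the weight mg points down (away from the centre), so the net inward force is N − mg = mv²/r.
N = m(v²/r + g) = 1540 × ((32.3)²/224 + 9.8) = 1540 × (4.658 + 9.8) = 1540 × 14.46 = 22260 N.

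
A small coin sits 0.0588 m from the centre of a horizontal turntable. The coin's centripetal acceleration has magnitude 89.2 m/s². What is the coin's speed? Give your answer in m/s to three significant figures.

a_c = v²/r ⇒ v = √(a_c · r) = √(89.2 × 0.0588) = √5.245 = 2.290 m/s.

2.29 m/s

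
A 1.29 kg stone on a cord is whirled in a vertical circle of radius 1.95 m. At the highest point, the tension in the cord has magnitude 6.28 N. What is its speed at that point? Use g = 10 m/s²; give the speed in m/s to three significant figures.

5.38 m/s

At the top, T + mg = mv²/r, so v = √(r(T/m + g)) = √(1.95 × (6.28/1.29 + 10.0)) = √(1.95 × 14.87) = √28.99 = 5.385 m/s.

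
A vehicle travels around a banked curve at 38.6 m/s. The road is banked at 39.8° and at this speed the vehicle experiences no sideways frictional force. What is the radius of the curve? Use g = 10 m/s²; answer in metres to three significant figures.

Frictionless banking: tanθ = v²/(rg), so r = v²/(g tanθ).
r = (38.6)²/(10.0 × tan 39.8°) = 1490/(10.0 × 0.8332) = 1490/8.332 = 178.8 m.

179 m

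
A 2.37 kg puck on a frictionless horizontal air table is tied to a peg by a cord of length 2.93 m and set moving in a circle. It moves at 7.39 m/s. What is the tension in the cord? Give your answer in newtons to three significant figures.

The tension is the only horizontal force, so it supplies the full centripetal force: T = m v²/r = 2.37 × (7.390)²/2.93 = 2.37 × 54.61/2.93 = 44.17 N.

44.2 N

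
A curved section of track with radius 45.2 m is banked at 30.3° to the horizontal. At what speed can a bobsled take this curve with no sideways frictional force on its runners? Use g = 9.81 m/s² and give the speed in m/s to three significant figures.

On a frictionless banked curve, N sinθ = mv²/r and N cosθ = mg, so tanθ = v²/(rg).
v = √(r g tanθ) = √(45.2 × 9.81 × tan 30.3°) = √(45.2 × 9.81 × 0.5844) = √259.1 = 16.10 m/s.

16.1 m/s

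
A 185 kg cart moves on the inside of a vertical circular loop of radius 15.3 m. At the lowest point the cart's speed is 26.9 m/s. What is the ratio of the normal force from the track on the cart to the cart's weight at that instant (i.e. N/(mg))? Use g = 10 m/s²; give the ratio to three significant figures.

5.73

At the bottom, N − mg = mv²/r, so N = m(v²/r + g) and N/(mg) = v²/(rg) + 1 = (26.9)²/(15.3 × 10.0) + 1 = 4.729 + 1 = 5.729.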